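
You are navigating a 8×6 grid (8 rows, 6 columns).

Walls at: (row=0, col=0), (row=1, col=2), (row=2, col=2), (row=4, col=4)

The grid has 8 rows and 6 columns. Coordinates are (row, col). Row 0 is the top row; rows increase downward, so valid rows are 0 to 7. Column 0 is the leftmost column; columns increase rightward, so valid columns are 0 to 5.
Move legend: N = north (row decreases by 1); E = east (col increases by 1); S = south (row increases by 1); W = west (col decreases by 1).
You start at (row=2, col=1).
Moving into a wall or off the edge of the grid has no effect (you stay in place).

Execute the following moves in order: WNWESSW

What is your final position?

Start: (row=2, col=1)
  W (west): (row=2, col=1) -> (row=2, col=0)
  N (north): (row=2, col=0) -> (row=1, col=0)
  W (west): blocked, stay at (row=1, col=0)
  E (east): (row=1, col=0) -> (row=1, col=1)
  S (south): (row=1, col=1) -> (row=2, col=1)
  S (south): (row=2, col=1) -> (row=3, col=1)
  W (west): (row=3, col=1) -> (row=3, col=0)
Final: (row=3, col=0)

Answer: Final position: (row=3, col=0)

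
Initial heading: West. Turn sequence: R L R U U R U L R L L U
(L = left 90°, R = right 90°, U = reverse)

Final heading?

Answer: Final heading: West

Derivation:
Start: West
  R (right (90° clockwise)) -> North
  L (left (90° counter-clockwise)) -> West
  R (right (90° clockwise)) -> North
  U (U-turn (180°)) -> South
  U (U-turn (180°)) -> North
  R (right (90° clockwise)) -> East
  U (U-turn (180°)) -> West
  L (left (90° counter-clockwise)) -> South
  R (right (90° clockwise)) -> West
  L (left (90° counter-clockwise)) -> South
  L (left (90° counter-clockwise)) -> East
  U (U-turn (180°)) -> West
Final: West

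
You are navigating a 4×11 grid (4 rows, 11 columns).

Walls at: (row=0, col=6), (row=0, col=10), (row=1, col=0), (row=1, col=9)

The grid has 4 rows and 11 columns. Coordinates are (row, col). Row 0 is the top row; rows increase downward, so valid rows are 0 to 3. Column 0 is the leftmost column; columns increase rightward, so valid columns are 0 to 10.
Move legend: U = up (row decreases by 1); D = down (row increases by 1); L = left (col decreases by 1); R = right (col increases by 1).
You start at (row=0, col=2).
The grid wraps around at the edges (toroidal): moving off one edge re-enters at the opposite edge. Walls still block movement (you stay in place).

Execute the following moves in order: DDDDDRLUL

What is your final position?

Start: (row=0, col=2)
  D (down): (row=0, col=2) -> (row=1, col=2)
  D (down): (row=1, col=2) -> (row=2, col=2)
  D (down): (row=2, col=2) -> (row=3, col=2)
  D (down): (row=3, col=2) -> (row=0, col=2)
  D (down): (row=0, col=2) -> (row=1, col=2)
  R (right): (row=1, col=2) -> (row=1, col=3)
  L (left): (row=1, col=3) -> (row=1, col=2)
  U (up): (row=1, col=2) -> (row=0, col=2)
  L (left): (row=0, col=2) -> (row=0, col=1)
Final: (row=0, col=1)

Answer: Final position: (row=0, col=1)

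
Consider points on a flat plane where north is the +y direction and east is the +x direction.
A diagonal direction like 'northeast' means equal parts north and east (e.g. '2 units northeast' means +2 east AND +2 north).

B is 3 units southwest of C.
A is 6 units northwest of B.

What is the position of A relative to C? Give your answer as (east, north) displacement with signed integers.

Place C at the origin (east=0, north=0).
  B is 3 units southwest of C: delta (east=-3, north=-3); B at (east=-3, north=-3).
  A is 6 units northwest of B: delta (east=-6, north=+6); A at (east=-9, north=3).
Therefore A relative to C: (east=-9, north=3).

Answer: A is at (east=-9, north=3) relative to C.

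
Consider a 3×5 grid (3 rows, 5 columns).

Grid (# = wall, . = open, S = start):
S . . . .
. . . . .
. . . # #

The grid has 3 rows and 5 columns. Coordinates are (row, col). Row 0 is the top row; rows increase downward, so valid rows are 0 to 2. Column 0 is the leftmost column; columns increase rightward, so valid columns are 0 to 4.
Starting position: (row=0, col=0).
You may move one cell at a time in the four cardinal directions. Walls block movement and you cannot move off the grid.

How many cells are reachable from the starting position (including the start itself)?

BFS flood-fill from (row=0, col=0):
  Distance 0: (row=0, col=0)
  Distance 1: (row=0, col=1), (row=1, col=0)
  Distance 2: (row=0, col=2), (row=1, col=1), (row=2, col=0)
  Distance 3: (row=0, col=3), (row=1, col=2), (row=2, col=1)
  Distance 4: (row=0, col=4), (row=1, col=3), (row=2, col=2)
  Distance 5: (row=1, col=4)
Total reachable: 13 (grid has 13 open cells total)

Answer: Reachable cells: 13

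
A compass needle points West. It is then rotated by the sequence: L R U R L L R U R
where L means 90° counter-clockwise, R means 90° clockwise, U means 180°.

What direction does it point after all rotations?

Answer: Final heading: North

Derivation:
Start: West
  L (left (90° counter-clockwise)) -> South
  R (right (90° clockwise)) -> West
  U (U-turn (180°)) -> East
  R (right (90° clockwise)) -> South
  L (left (90° counter-clockwise)) -> East
  L (left (90° counter-clockwise)) -> North
  R (right (90° clockwise)) -> East
  U (U-turn (180°)) -> West
  R (right (90° clockwise)) -> North
Final: North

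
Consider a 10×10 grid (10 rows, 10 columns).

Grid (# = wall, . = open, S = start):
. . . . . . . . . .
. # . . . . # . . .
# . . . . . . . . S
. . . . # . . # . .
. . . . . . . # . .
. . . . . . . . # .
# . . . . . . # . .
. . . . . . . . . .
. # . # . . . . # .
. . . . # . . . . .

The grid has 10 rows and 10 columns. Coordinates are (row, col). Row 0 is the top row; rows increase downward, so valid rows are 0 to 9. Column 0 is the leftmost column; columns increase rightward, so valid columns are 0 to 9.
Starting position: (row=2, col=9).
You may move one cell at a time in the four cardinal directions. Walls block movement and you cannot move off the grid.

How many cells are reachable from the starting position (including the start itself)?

Answer: Reachable cells: 87

Derivation:
BFS flood-fill from (row=2, col=9):
  Distance 0: (row=2, col=9)
  Distance 1: (row=1, col=9), (row=2, col=8), (row=3, col=9)
  Distance 2: (row=0, col=9), (row=1, col=8), (row=2, col=7), (row=3, col=8), (row=4, col=9)
  Distance 3: (row=0, col=8), (row=1, col=7), (row=2, col=6), (row=4, col=8), (row=5, col=9)
  Distance 4: (row=0, col=7), (row=2, col=5), (row=3, col=6), (row=6, col=9)
  Distance 5: (row=0, col=6), (row=1, col=5), (row=2, col=4), (row=3, col=5), (row=4, col=6), (row=6, col=8), (row=7, col=9)
  Distance 6: (row=0, col=5), (row=1, col=4), (row=2, col=3), (row=4, col=5), (row=5, col=6), (row=7, col=8), (row=8, col=9)
  Distance 7: (row=0, col=4), (row=1, col=3), (row=2, col=2), (row=3, col=3), (row=4, col=4), (row=5, col=5), (row=5, col=7), (row=6, col=6), (row=7, col=7), (row=9, col=9)
  Distance 8: (row=0, col=3), (row=1, col=2), (row=2, col=1), (row=3, col=2), (row=4, col=3), (row=5, col=4), (row=6, col=5), (row=7, col=6), (row=8, col=7), (row=9, col=8)
  Distance 9: (row=0, col=2), (row=3, col=1), (row=4, col=2), (row=5, col=3), (row=6, col=4), (row=7, col=5), (row=8, col=6), (row=9, col=7)
  Distance 10: (row=0, col=1), (row=3, col=0), (row=4, col=1), (row=5, col=2), (row=6, col=3), (row=7, col=4), (row=8, col=5), (row=9, col=6)
  Distance 11: (row=0, col=0), (row=4, col=0), (row=5, col=1), (row=6, col=2), (row=7, col=3), (row=8, col=4), (row=9, col=5)
  Distance 12: (row=1, col=0), (row=5, col=0), (row=6, col=1), (row=7, col=2)
  Distance 13: (row=7, col=1), (row=8, col=2)
  Distance 14: (row=7, col=0), (row=9, col=2)
  Distance 15: (row=8, col=0), (row=9, col=1), (row=9, col=3)
  Distance 16: (row=9, col=0)
Total reachable: 87 (grid has 87 open cells total)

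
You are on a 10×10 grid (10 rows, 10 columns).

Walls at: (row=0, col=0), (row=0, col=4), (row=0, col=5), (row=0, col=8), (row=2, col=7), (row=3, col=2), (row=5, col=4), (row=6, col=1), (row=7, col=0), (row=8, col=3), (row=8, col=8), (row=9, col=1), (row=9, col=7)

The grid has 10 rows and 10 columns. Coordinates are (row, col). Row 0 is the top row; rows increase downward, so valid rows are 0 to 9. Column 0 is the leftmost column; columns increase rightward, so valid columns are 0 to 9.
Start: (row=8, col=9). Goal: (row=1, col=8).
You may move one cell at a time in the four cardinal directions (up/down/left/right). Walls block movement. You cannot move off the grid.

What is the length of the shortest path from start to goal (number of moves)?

Answer: Shortest path length: 8

Derivation:
BFS from (row=8, col=9) until reaching (row=1, col=8):
  Distance 0: (row=8, col=9)
  Distance 1: (row=7, col=9), (row=9, col=9)
  Distance 2: (row=6, col=9), (row=7, col=8), (row=9, col=8)
  Distance 3: (row=5, col=9), (row=6, col=8), (row=7, col=7)
  Distance 4: (row=4, col=9), (row=5, col=8), (row=6, col=7), (row=7, col=6), (row=8, col=7)
  Distance 5: (row=3, col=9), (row=4, col=8), (row=5, col=7), (row=6, col=6), (row=7, col=5), (row=8, col=6)
  Distance 6: (row=2, col=9), (row=3, col=8), (row=4, col=7), (row=5, col=6), (row=6, col=5), (row=7, col=4), (row=8, col=5), (row=9, col=6)
  Distance 7: (row=1, col=9), (row=2, col=8), (row=3, col=7), (row=4, col=6), (row=5, col=5), (row=6, col=4), (row=7, col=3), (row=8, col=4), (row=9, col=5)
  Distance 8: (row=0, col=9), (row=1, col=8), (row=3, col=6), (row=4, col=5), (row=6, col=3), (row=7, col=2), (row=9, col=4)  <- goal reached here
One shortest path (8 moves): (row=8, col=9) -> (row=7, col=9) -> (row=7, col=8) -> (row=6, col=8) -> (row=5, col=8) -> (row=4, col=8) -> (row=3, col=8) -> (row=2, col=8) -> (row=1, col=8)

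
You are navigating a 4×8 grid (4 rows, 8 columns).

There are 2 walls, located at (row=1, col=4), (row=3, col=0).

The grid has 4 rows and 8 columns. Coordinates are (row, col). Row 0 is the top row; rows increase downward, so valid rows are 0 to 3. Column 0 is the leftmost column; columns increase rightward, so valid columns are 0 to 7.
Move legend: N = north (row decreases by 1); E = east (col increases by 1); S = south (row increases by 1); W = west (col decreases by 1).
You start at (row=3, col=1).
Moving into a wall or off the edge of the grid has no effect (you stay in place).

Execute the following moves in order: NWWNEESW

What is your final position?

Start: (row=3, col=1)
  N (north): (row=3, col=1) -> (row=2, col=1)
  W (west): (row=2, col=1) -> (row=2, col=0)
  W (west): blocked, stay at (row=2, col=0)
  N (north): (row=2, col=0) -> (row=1, col=0)
  E (east): (row=1, col=0) -> (row=1, col=1)
  E (east): (row=1, col=1) -> (row=1, col=2)
  S (south): (row=1, col=2) -> (row=2, col=2)
  W (west): (row=2, col=2) -> (row=2, col=1)
Final: (row=2, col=1)

Answer: Final position: (row=2, col=1)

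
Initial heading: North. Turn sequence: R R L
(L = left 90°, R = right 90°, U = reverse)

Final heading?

Start: North
  R (right (90° clockwise)) -> East
  R (right (90° clockwise)) -> South
  L (left (90° counter-clockwise)) -> East
Final: East

Answer: Final heading: East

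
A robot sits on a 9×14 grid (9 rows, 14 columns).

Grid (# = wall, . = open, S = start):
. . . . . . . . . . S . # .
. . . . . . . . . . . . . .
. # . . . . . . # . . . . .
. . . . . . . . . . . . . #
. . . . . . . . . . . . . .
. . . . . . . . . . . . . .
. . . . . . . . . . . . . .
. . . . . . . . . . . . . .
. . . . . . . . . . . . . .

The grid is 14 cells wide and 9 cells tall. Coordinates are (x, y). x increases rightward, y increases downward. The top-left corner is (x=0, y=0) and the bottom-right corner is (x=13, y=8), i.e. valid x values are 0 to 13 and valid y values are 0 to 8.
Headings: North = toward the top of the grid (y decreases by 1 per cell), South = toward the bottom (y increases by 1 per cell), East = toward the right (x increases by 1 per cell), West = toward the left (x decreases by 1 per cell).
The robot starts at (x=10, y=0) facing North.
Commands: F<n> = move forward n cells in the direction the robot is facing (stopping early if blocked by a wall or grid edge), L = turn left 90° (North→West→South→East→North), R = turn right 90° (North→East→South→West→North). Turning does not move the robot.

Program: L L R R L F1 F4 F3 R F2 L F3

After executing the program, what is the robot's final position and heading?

Start: (x=10, y=0), facing North
  L: turn left, now facing West
  L: turn left, now facing South
  R: turn right, now facing West
  R: turn right, now facing North
  L: turn left, now facing West
  F1: move forward 1, now at (x=9, y=0)
  F4: move forward 4, now at (x=5, y=0)
  F3: move forward 3, now at (x=2, y=0)
  R: turn right, now facing North
  F2: move forward 0/2 (blocked), now at (x=2, y=0)
  L: turn left, now facing West
  F3: move forward 2/3 (blocked), now at (x=0, y=0)
Final: (x=0, y=0), facing West

Answer: Final position: (x=0, y=0), facing West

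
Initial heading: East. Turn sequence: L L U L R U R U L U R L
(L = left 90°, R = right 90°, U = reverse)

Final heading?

Start: East
  L (left (90° counter-clockwise)) -> North
  L (left (90° counter-clockwise)) -> West
  U (U-turn (180°)) -> East
  L (left (90° counter-clockwise)) -> North
  R (right (90° clockwise)) -> East
  U (U-turn (180°)) -> West
  R (right (90° clockwise)) -> North
  U (U-turn (180°)) -> South
  L (left (90° counter-clockwise)) -> East
  U (U-turn (180°)) -> West
  R (right (90° clockwise)) -> North
  L (left (90° counter-clockwise)) -> West
Final: West

Answer: Final heading: West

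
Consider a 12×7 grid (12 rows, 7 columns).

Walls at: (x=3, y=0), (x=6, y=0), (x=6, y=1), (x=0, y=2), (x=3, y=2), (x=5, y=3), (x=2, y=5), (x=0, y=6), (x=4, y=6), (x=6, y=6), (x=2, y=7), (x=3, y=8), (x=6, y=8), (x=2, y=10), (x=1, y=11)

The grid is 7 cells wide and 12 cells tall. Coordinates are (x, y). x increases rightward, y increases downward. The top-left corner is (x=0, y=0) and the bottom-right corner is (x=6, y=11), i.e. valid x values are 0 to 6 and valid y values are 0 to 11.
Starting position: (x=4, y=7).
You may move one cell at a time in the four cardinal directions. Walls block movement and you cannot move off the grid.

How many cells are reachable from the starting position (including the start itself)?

BFS flood-fill from (x=4, y=7):
  Distance 0: (x=4, y=7)
  Distance 1: (x=3, y=7), (x=5, y=7), (x=4, y=8)
  Distance 2: (x=3, y=6), (x=5, y=6), (x=6, y=7), (x=5, y=8), (x=4, y=9)
  Distance 3: (x=3, y=5), (x=5, y=5), (x=2, y=6), (x=3, y=9), (x=5, y=9), (x=4, y=10)
  Distance 4: (x=3, y=4), (x=5, y=4), (x=4, y=5), (x=6, y=5), (x=1, y=6), (x=2, y=9), (x=6, y=9), (x=3, y=10), (x=5, y=10), (x=4, y=11)
  Distance 5: (x=3, y=3), (x=2, y=4), (x=4, y=4), (x=6, y=4), (x=1, y=5), (x=1, y=7), (x=2, y=8), (x=1, y=9), (x=6, y=10), (x=3, y=11), (x=5, y=11)
  Distance 6: (x=2, y=3), (x=4, y=3), (x=6, y=3), (x=1, y=4), (x=0, y=5), (x=0, y=7), (x=1, y=8), (x=0, y=9), (x=1, y=10), (x=2, y=11), (x=6, y=11)
  Distance 7: (x=2, y=2), (x=4, y=2), (x=6, y=2), (x=1, y=3), (x=0, y=4), (x=0, y=8), (x=0, y=10)
  Distance 8: (x=2, y=1), (x=4, y=1), (x=1, y=2), (x=5, y=2), (x=0, y=3), (x=0, y=11)
  Distance 9: (x=2, y=0), (x=4, y=0), (x=1, y=1), (x=3, y=1), (x=5, y=1)
  Distance 10: (x=1, y=0), (x=5, y=0), (x=0, y=1)
  Distance 11: (x=0, y=0)
Total reachable: 69 (grid has 69 open cells total)

Answer: Reachable cells: 69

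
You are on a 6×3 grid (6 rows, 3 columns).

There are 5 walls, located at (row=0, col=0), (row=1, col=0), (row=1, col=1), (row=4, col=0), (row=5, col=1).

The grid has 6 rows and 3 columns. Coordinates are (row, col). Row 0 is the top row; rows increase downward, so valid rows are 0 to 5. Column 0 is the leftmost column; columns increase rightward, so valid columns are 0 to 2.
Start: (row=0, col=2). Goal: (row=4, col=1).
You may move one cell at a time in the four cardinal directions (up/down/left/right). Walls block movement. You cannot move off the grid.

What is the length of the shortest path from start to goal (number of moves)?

BFS from (row=0, col=2) until reaching (row=4, col=1):
  Distance 0: (row=0, col=2)
  Distance 1: (row=0, col=1), (row=1, col=2)
  Distance 2: (row=2, col=2)
  Distance 3: (row=2, col=1), (row=3, col=2)
  Distance 4: (row=2, col=0), (row=3, col=1), (row=4, col=2)
  Distance 5: (row=3, col=0), (row=4, col=1), (row=5, col=2)  <- goal reached here
One shortest path (5 moves): (row=0, col=2) -> (row=1, col=2) -> (row=2, col=2) -> (row=2, col=1) -> (row=3, col=1) -> (row=4, col=1)

Answer: Shortest path length: 5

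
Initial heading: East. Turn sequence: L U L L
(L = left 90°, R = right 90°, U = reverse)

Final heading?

Answer: Final heading: North

Derivation:
Start: East
  L (left (90° counter-clockwise)) -> North
  U (U-turn (180°)) -> South
  L (left (90° counter-clockwise)) -> East
  L (left (90° counter-clockwise)) -> North
Final: North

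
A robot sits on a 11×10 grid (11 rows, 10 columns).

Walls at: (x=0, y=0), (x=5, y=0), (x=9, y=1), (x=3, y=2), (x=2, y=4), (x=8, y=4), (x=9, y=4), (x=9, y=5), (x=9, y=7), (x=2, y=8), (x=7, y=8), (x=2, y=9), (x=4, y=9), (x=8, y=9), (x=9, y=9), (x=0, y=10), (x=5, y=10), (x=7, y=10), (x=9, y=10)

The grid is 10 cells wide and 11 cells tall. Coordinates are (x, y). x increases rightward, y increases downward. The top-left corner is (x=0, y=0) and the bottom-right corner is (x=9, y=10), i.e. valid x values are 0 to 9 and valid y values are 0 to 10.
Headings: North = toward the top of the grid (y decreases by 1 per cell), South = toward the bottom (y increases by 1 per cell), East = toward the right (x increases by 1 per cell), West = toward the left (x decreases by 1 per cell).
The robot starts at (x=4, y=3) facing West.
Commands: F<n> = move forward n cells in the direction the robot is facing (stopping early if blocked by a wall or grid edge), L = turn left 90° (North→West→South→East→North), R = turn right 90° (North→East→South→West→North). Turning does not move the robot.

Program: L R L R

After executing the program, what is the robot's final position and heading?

Answer: Final position: (x=4, y=3), facing West

Derivation:
Start: (x=4, y=3), facing West
  L: turn left, now facing South
  R: turn right, now facing West
  L: turn left, now facing South
  R: turn right, now facing West
Final: (x=4, y=3), facing West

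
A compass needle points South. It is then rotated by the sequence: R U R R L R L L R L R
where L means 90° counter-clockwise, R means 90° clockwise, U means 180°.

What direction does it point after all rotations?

Start: South
  R (right (90° clockwise)) -> West
  U (U-turn (180°)) -> East
  R (right (90° clockwise)) -> South
  R (right (90° clockwise)) -> West
  L (left (90° counter-clockwise)) -> South
  R (right (90° clockwise)) -> West
  L (left (90° counter-clockwise)) -> South
  L (left (90° counter-clockwise)) -> East
  R (right (90° clockwise)) -> South
  L (left (90° counter-clockwise)) -> East
  R (right (90° clockwise)) -> South
Final: South

Answer: Final heading: South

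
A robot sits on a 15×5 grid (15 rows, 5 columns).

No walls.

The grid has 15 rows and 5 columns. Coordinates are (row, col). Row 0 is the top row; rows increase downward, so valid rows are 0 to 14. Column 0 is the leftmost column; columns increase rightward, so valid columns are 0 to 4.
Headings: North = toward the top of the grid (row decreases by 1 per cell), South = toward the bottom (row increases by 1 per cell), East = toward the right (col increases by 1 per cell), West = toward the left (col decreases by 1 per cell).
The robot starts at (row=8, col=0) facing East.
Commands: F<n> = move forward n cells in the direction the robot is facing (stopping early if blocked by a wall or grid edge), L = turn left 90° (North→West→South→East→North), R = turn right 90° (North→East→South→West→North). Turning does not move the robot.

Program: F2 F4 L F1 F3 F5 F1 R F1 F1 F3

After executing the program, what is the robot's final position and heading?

Start: (row=8, col=0), facing East
  F2: move forward 2, now at (row=8, col=2)
  F4: move forward 2/4 (blocked), now at (row=8, col=4)
  L: turn left, now facing North
  F1: move forward 1, now at (row=7, col=4)
  F3: move forward 3, now at (row=4, col=4)
  F5: move forward 4/5 (blocked), now at (row=0, col=4)
  F1: move forward 0/1 (blocked), now at (row=0, col=4)
  R: turn right, now facing East
  F1: move forward 0/1 (blocked), now at (row=0, col=4)
  F1: move forward 0/1 (blocked), now at (row=0, col=4)
  F3: move forward 0/3 (blocked), now at (row=0, col=4)
Final: (row=0, col=4), facing East

Answer: Final position: (row=0, col=4), facing East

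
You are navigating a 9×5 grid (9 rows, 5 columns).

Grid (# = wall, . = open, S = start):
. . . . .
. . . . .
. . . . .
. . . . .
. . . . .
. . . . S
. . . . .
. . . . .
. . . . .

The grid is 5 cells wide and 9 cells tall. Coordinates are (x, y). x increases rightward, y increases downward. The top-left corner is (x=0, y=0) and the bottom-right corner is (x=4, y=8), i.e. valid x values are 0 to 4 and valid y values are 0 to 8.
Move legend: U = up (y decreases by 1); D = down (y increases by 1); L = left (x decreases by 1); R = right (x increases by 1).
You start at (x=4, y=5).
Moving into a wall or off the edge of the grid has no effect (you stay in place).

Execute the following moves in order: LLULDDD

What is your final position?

Start: (x=4, y=5)
  L (left): (x=4, y=5) -> (x=3, y=5)
  L (left): (x=3, y=5) -> (x=2, y=5)
  U (up): (x=2, y=5) -> (x=2, y=4)
  L (left): (x=2, y=4) -> (x=1, y=4)
  D (down): (x=1, y=4) -> (x=1, y=5)
  D (down): (x=1, y=5) -> (x=1, y=6)
  D (down): (x=1, y=6) -> (x=1, y=7)
Final: (x=1, y=7)

Answer: Final position: (x=1, y=7)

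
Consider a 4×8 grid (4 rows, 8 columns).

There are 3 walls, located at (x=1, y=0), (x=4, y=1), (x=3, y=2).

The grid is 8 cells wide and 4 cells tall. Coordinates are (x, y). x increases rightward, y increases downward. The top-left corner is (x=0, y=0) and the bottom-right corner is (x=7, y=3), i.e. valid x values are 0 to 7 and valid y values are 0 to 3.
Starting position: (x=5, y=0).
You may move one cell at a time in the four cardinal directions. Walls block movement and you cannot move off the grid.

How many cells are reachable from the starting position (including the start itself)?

Answer: Reachable cells: 29

Derivation:
BFS flood-fill from (x=5, y=0):
  Distance 0: (x=5, y=0)
  Distance 1: (x=4, y=0), (x=6, y=0), (x=5, y=1)
  Distance 2: (x=3, y=0), (x=7, y=0), (x=6, y=1), (x=5, y=2)
  Distance 3: (x=2, y=0), (x=3, y=1), (x=7, y=1), (x=4, y=2), (x=6, y=2), (x=5, y=3)
  Distance 4: (x=2, y=1), (x=7, y=2), (x=4, y=3), (x=6, y=3)
  Distance 5: (x=1, y=1), (x=2, y=2), (x=3, y=3), (x=7, y=3)
  Distance 6: (x=0, y=1), (x=1, y=2), (x=2, y=3)
  Distance 7: (x=0, y=0), (x=0, y=2), (x=1, y=3)
  Distance 8: (x=0, y=3)
Total reachable: 29 (grid has 29 open cells total)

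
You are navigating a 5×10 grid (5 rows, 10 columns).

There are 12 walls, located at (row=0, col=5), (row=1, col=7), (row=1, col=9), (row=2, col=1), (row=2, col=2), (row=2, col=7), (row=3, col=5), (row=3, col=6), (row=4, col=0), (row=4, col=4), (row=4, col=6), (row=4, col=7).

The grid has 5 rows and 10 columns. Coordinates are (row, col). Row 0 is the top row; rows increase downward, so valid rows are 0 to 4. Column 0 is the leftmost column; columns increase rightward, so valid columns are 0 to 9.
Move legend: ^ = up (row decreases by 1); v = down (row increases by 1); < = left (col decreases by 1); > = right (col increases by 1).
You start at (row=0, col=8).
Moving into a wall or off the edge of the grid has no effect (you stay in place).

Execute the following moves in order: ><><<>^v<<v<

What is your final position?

Answer: Final position: (row=2, col=8)

Derivation:
Start: (row=0, col=8)
  > (right): (row=0, col=8) -> (row=0, col=9)
  < (left): (row=0, col=9) -> (row=0, col=8)
  > (right): (row=0, col=8) -> (row=0, col=9)
  < (left): (row=0, col=9) -> (row=0, col=8)
  < (left): (row=0, col=8) -> (row=0, col=7)
  > (right): (row=0, col=7) -> (row=0, col=8)
  ^ (up): blocked, stay at (row=0, col=8)
  v (down): (row=0, col=8) -> (row=1, col=8)
  < (left): blocked, stay at (row=1, col=8)
  < (left): blocked, stay at (row=1, col=8)
  v (down): (row=1, col=8) -> (row=2, col=8)
  < (left): blocked, stay at (row=2, col=8)
Final: (row=2, col=8)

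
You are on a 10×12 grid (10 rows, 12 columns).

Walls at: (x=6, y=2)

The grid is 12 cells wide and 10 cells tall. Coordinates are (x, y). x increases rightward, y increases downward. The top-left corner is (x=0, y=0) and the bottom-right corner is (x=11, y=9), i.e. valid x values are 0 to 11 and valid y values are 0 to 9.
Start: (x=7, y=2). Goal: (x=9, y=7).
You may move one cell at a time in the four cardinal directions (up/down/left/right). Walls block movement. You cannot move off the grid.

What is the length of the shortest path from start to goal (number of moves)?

Answer: Shortest path length: 7

Derivation:
BFS from (x=7, y=2) until reaching (x=9, y=7):
  Distance 0: (x=7, y=2)
  Distance 1: (x=7, y=1), (x=8, y=2), (x=7, y=3)
  Distance 2: (x=7, y=0), (x=6, y=1), (x=8, y=1), (x=9, y=2), (x=6, y=3), (x=8, y=3), (x=7, y=4)
  Distance 3: (x=6, y=0), (x=8, y=0), (x=5, y=1), (x=9, y=1), (x=10, y=2), (x=5, y=3), (x=9, y=3), (x=6, y=4), (x=8, y=4), (x=7, y=5)
  Distance 4: (x=5, y=0), (x=9, y=0), (x=4, y=1), (x=10, y=1), (x=5, y=2), (x=11, y=2), (x=4, y=3), (x=10, y=3), (x=5, y=4), (x=9, y=4), (x=6, y=5), (x=8, y=5), (x=7, y=6)
  Distance 5: (x=4, y=0), (x=10, y=0), (x=3, y=1), (x=11, y=1), (x=4, y=2), (x=3, y=3), (x=11, y=3), (x=4, y=4), (x=10, y=4), (x=5, y=5), (x=9, y=5), (x=6, y=6), (x=8, y=6), (x=7, y=7)
  Distance 6: (x=3, y=0), (x=11, y=0), (x=2, y=1), (x=3, y=2), (x=2, y=3), (x=3, y=4), (x=11, y=4), (x=4, y=5), (x=10, y=5), (x=5, y=6), (x=9, y=6), (x=6, y=7), (x=8, y=7), (x=7, y=8)
  Distance 7: (x=2, y=0), (x=1, y=1), (x=2, y=2), (x=1, y=3), (x=2, y=4), (x=3, y=5), (x=11, y=5), (x=4, y=6), (x=10, y=6), (x=5, y=7), (x=9, y=7), (x=6, y=8), (x=8, y=8), (x=7, y=9)  <- goal reached here
One shortest path (7 moves): (x=7, y=2) -> (x=8, y=2) -> (x=9, y=2) -> (x=9, y=3) -> (x=9, y=4) -> (x=9, y=5) -> (x=9, y=6) -> (x=9, y=7)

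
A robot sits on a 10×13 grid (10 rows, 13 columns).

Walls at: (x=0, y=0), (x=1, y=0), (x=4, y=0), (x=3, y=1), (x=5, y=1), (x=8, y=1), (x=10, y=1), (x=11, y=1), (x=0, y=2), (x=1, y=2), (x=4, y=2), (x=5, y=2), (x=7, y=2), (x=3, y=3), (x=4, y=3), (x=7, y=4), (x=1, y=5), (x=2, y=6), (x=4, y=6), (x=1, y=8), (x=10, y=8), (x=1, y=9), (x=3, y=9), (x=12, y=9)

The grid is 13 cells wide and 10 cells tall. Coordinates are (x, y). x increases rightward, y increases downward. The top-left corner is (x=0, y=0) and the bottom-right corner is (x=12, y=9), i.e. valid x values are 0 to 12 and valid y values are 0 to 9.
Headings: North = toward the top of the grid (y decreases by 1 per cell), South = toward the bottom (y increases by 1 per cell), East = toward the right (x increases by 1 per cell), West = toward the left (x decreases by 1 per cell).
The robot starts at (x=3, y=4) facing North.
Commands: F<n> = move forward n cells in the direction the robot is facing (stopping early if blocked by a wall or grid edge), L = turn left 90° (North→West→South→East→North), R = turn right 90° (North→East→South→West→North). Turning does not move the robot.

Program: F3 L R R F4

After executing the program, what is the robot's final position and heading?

Answer: Final position: (x=6, y=4), facing East

Derivation:
Start: (x=3, y=4), facing North
  F3: move forward 0/3 (blocked), now at (x=3, y=4)
  L: turn left, now facing West
  R: turn right, now facing North
  R: turn right, now facing East
  F4: move forward 3/4 (blocked), now at (x=6, y=4)
Final: (x=6, y=4), facing East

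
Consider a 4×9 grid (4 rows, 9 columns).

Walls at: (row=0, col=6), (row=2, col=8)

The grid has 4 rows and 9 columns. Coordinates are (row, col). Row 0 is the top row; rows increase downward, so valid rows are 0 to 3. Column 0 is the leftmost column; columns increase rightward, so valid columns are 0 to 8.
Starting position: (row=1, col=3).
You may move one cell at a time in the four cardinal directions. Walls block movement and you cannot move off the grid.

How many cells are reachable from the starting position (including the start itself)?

Answer: Reachable cells: 34

Derivation:
BFS flood-fill from (row=1, col=3):
  Distance 0: (row=1, col=3)
  Distance 1: (row=0, col=3), (row=1, col=2), (row=1, col=4), (row=2, col=3)
  Distance 2: (row=0, col=2), (row=0, col=4), (row=1, col=1), (row=1, col=5), (row=2, col=2), (row=2, col=4), (row=3, col=3)
  Distance 3: (row=0, col=1), (row=0, col=5), (row=1, col=0), (row=1, col=6), (row=2, col=1), (row=2, col=5), (row=3, col=2), (row=3, col=4)
  Distance 4: (row=0, col=0), (row=1, col=7), (row=2, col=0), (row=2, col=6), (row=3, col=1), (row=3, col=5)
  Distance 5: (row=0, col=7), (row=1, col=8), (row=2, col=7), (row=3, col=0), (row=3, col=6)
  Distance 6: (row=0, col=8), (row=3, col=7)
  Distance 7: (row=3, col=8)
Total reachable: 34 (grid has 34 open cells total)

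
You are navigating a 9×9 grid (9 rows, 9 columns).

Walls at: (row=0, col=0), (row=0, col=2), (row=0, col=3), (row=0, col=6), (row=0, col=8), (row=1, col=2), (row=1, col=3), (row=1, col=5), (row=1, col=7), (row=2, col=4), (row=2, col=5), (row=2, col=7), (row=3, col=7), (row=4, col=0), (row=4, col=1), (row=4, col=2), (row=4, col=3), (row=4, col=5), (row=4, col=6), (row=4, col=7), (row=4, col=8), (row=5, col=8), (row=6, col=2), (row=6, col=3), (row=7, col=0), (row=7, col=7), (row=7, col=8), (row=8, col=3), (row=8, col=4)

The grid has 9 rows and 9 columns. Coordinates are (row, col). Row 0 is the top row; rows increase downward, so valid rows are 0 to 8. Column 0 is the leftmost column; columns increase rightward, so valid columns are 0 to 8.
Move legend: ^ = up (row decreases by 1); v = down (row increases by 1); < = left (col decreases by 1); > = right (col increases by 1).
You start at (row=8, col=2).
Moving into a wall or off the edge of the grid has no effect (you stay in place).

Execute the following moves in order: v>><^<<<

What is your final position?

Start: (row=8, col=2)
  v (down): blocked, stay at (row=8, col=2)
  > (right): blocked, stay at (row=8, col=2)
  > (right): blocked, stay at (row=8, col=2)
  < (left): (row=8, col=2) -> (row=8, col=1)
  ^ (up): (row=8, col=1) -> (row=7, col=1)
  [×3]< (left): blocked, stay at (row=7, col=1)
Final: (row=7, col=1)

Answer: Final position: (row=7, col=1)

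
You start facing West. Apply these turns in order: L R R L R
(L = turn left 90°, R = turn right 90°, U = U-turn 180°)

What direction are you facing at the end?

Answer: Final heading: North

Derivation:
Start: West
  L (left (90° counter-clockwise)) -> South
  R (right (90° clockwise)) -> West
  R (right (90° clockwise)) -> North
  L (left (90° counter-clockwise)) -> West
  R (right (90° clockwise)) -> North
Final: North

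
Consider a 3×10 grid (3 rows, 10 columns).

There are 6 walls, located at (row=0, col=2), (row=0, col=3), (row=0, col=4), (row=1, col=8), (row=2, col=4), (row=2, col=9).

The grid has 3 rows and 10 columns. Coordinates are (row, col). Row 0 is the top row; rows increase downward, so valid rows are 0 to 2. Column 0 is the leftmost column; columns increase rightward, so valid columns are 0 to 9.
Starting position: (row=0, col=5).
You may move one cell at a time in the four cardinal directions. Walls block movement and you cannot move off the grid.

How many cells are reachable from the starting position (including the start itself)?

BFS flood-fill from (row=0, col=5):
  Distance 0: (row=0, col=5)
  Distance 1: (row=0, col=6), (row=1, col=5)
  Distance 2: (row=0, col=7), (row=1, col=4), (row=1, col=6), (row=2, col=5)
  Distance 3: (row=0, col=8), (row=1, col=3), (row=1, col=7), (row=2, col=6)
  Distance 4: (row=0, col=9), (row=1, col=2), (row=2, col=3), (row=2, col=7)
  Distance 5: (row=1, col=1), (row=1, col=9), (row=2, col=2), (row=2, col=8)
  Distance 6: (row=0, col=1), (row=1, col=0), (row=2, col=1)
  Distance 7: (row=0, col=0), (row=2, col=0)
Total reachable: 24 (grid has 24 open cells total)

Answer: Reachable cells: 24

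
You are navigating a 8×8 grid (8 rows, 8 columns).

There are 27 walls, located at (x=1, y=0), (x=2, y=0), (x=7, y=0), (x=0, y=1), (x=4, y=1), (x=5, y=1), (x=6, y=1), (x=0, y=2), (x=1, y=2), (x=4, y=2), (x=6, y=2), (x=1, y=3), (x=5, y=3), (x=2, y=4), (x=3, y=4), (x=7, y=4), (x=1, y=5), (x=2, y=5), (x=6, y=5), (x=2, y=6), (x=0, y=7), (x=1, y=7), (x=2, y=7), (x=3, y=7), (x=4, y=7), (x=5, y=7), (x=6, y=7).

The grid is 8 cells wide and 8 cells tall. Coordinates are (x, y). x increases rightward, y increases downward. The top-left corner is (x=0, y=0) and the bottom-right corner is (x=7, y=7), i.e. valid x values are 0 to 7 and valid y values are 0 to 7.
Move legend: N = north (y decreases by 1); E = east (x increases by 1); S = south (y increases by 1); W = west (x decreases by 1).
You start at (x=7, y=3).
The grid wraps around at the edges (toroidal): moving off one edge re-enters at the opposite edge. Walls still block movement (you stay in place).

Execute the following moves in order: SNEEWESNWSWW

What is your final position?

Start: (x=7, y=3)
  S (south): blocked, stay at (x=7, y=3)
  N (north): (x=7, y=3) -> (x=7, y=2)
  E (east): blocked, stay at (x=7, y=2)
  E (east): blocked, stay at (x=7, y=2)
  W (west): blocked, stay at (x=7, y=2)
  E (east): blocked, stay at (x=7, y=2)
  S (south): (x=7, y=2) -> (x=7, y=3)
  N (north): (x=7, y=3) -> (x=7, y=2)
  W (west): blocked, stay at (x=7, y=2)
  S (south): (x=7, y=2) -> (x=7, y=3)
  W (west): (x=7, y=3) -> (x=6, y=3)
  W (west): blocked, stay at (x=6, y=3)
Final: (x=6, y=3)

Answer: Final position: (x=6, y=3)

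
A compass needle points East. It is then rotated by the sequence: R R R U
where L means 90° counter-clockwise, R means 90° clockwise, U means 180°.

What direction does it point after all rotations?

Start: East
  R (right (90° clockwise)) -> South
  R (right (90° clockwise)) -> West
  R (right (90° clockwise)) -> North
  U (U-turn (180°)) -> South
Final: South

Answer: Final heading: South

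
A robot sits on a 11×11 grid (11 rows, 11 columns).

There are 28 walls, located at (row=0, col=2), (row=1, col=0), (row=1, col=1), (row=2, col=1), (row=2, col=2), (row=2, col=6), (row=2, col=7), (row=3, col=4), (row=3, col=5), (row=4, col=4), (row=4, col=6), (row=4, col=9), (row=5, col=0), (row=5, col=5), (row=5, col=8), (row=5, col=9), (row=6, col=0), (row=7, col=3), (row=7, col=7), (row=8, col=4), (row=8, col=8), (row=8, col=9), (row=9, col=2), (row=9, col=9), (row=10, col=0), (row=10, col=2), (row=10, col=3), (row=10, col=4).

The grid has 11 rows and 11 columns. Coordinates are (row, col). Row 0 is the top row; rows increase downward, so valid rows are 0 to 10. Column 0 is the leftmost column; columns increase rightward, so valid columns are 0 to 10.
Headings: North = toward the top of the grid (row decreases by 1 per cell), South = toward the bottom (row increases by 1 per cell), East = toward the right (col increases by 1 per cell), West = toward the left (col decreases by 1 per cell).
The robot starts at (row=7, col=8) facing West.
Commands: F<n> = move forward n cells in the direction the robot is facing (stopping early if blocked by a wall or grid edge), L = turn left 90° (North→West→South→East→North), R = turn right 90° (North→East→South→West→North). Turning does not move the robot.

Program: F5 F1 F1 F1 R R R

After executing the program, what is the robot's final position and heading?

Answer: Final position: (row=7, col=8), facing South

Derivation:
Start: (row=7, col=8), facing West
  F5: move forward 0/5 (blocked), now at (row=7, col=8)
  [×3]F1: move forward 0/1 (blocked), now at (row=7, col=8)
  R: turn right, now facing North
  R: turn right, now facing East
  R: turn right, now facing South
Final: (row=7, col=8), facing South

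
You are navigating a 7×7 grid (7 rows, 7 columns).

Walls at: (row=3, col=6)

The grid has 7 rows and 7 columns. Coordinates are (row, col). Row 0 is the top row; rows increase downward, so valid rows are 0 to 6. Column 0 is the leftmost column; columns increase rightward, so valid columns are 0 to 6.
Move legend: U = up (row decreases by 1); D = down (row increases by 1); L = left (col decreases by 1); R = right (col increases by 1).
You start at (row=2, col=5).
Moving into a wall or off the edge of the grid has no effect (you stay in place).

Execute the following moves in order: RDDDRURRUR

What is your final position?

Start: (row=2, col=5)
  R (right): (row=2, col=5) -> (row=2, col=6)
  [×3]D (down): blocked, stay at (row=2, col=6)
  R (right): blocked, stay at (row=2, col=6)
  U (up): (row=2, col=6) -> (row=1, col=6)
  R (right): blocked, stay at (row=1, col=6)
  R (right): blocked, stay at (row=1, col=6)
  U (up): (row=1, col=6) -> (row=0, col=6)
  R (right): blocked, stay at (row=0, col=6)
Final: (row=0, col=6)

Answer: Final position: (row=0, col=6)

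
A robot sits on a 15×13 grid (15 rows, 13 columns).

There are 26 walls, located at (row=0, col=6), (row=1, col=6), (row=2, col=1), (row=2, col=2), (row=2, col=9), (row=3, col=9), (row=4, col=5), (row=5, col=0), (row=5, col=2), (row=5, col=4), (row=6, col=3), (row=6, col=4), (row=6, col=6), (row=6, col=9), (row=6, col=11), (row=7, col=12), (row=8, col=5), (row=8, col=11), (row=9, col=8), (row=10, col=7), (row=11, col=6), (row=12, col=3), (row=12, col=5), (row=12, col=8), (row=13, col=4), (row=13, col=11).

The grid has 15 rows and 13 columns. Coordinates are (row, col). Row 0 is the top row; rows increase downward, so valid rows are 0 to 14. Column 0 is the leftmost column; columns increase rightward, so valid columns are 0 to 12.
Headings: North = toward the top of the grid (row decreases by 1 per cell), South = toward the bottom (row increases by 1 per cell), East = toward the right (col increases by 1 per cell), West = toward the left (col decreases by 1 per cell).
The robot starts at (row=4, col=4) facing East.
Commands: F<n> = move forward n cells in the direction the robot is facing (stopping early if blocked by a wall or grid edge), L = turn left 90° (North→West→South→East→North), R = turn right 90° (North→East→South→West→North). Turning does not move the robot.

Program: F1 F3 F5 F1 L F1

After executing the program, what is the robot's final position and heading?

Start: (row=4, col=4), facing East
  F1: move forward 0/1 (blocked), now at (row=4, col=4)
  F3: move forward 0/3 (blocked), now at (row=4, col=4)
  F5: move forward 0/5 (blocked), now at (row=4, col=4)
  F1: move forward 0/1 (blocked), now at (row=4, col=4)
  L: turn left, now facing North
  F1: move forward 1, now at (row=3, col=4)
Final: (row=3, col=4), facing North

Answer: Final position: (row=3, col=4), facing North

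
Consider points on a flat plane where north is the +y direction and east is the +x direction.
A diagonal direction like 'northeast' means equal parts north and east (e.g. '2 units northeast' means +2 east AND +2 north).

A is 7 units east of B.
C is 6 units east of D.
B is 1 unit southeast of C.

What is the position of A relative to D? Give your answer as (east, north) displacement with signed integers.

Place D at the origin (east=0, north=0).
  C is 6 units east of D: delta (east=+6, north=+0); C at (east=6, north=0).
  B is 1 unit southeast of C: delta (east=+1, north=-1); B at (east=7, north=-1).
  A is 7 units east of B: delta (east=+7, north=+0); A at (east=14, north=-1).
Therefore A relative to D: (east=14, north=-1).

Answer: A is at (east=14, north=-1) relative to D.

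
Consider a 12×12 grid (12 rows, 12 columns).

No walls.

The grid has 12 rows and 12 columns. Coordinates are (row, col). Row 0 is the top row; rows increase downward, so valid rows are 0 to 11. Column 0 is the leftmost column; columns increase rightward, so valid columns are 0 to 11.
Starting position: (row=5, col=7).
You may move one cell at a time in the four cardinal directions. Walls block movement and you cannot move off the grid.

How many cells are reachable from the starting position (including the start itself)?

Answer: Reachable cells: 144

Derivation:
BFS flood-fill from (row=5, col=7):
  Distance 0: (row=5, col=7)
  Distance 1: (row=4, col=7), (row=5, col=6), (row=5, col=8), (row=6, col=7)
  Distance 2: (row=3, col=7), (row=4, col=6), (row=4, col=8), (row=5, col=5), (row=5, col=9), (row=6, col=6), (row=6, col=8), (row=7, col=7)
  Distance 3: (row=2, col=7), (row=3, col=6), (row=3, col=8), (row=4, col=5), (row=4, col=9), (row=5, col=4), (row=5, col=10), (row=6, col=5), (row=6, col=9), (row=7, col=6), (row=7, col=8), (row=8, col=7)
  Distance 4: (row=1, col=7), (row=2, col=6), (row=2, col=8), (row=3, col=5), (row=3, col=9), (row=4, col=4), (row=4, col=10), (row=5, col=3), (row=5, col=11), (row=6, col=4), (row=6, col=10), (row=7, col=5), (row=7, col=9), (row=8, col=6), (row=8, col=8), (row=9, col=7)
  Distance 5: (row=0, col=7), (row=1, col=6), (row=1, col=8), (row=2, col=5), (row=2, col=9), (row=3, col=4), (row=3, col=10), (row=4, col=3), (row=4, col=11), (row=5, col=2), (row=6, col=3), (row=6, col=11), (row=7, col=4), (row=7, col=10), (row=8, col=5), (row=8, col=9), (row=9, col=6), (row=9, col=8), (row=10, col=7)
  Distance 6: (row=0, col=6), (row=0, col=8), (row=1, col=5), (row=1, col=9), (row=2, col=4), (row=2, col=10), (row=3, col=3), (row=3, col=11), (row=4, col=2), (row=5, col=1), (row=6, col=2), (row=7, col=3), (row=7, col=11), (row=8, col=4), (row=8, col=10), (row=9, col=5), (row=9, col=9), (row=10, col=6), (row=10, col=8), (row=11, col=7)
  Distance 7: (row=0, col=5), (row=0, col=9), (row=1, col=4), (row=1, col=10), (row=2, col=3), (row=2, col=11), (row=3, col=2), (row=4, col=1), (row=5, col=0), (row=6, col=1), (row=7, col=2), (row=8, col=3), (row=8, col=11), (row=9, col=4), (row=9, col=10), (row=10, col=5), (row=10, col=9), (row=11, col=6), (row=11, col=8)
  Distance 8: (row=0, col=4), (row=0, col=10), (row=1, col=3), (row=1, col=11), (row=2, col=2), (row=3, col=1), (row=4, col=0), (row=6, col=0), (row=7, col=1), (row=8, col=2), (row=9, col=3), (row=9, col=11), (row=10, col=4), (row=10, col=10), (row=11, col=5), (row=11, col=9)
  Distance 9: (row=0, col=3), (row=0, col=11), (row=1, col=2), (row=2, col=1), (row=3, col=0), (row=7, col=0), (row=8, col=1), (row=9, col=2), (row=10, col=3), (row=10, col=11), (row=11, col=4), (row=11, col=10)
  Distance 10: (row=0, col=2), (row=1, col=1), (row=2, col=0), (row=8, col=0), (row=9, col=1), (row=10, col=2), (row=11, col=3), (row=11, col=11)
  Distance 11: (row=0, col=1), (row=1, col=0), (row=9, col=0), (row=10, col=1), (row=11, col=2)
  Distance 12: (row=0, col=0), (row=10, col=0), (row=11, col=1)
  Distance 13: (row=11, col=0)
Total reachable: 144 (grid has 144 open cells total)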